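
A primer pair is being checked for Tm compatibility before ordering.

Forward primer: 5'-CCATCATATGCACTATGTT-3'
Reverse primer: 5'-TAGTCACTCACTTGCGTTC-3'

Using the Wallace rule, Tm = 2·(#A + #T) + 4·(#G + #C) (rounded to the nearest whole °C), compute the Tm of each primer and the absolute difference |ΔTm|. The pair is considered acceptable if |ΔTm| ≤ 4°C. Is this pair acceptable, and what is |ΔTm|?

|ΔTm| = 4°C; the pair is acceptable.

Forward: A=5 T=7 G=2 C=5 → Tm = 2·12 + 4·7 = 52°C.
Reverse: A=3 T=7 G=3 C=6 → Tm = 2·10 + 4·9 = 56°C.
|ΔTm| = |52 − 56| = 4°C, ≤ 4°C.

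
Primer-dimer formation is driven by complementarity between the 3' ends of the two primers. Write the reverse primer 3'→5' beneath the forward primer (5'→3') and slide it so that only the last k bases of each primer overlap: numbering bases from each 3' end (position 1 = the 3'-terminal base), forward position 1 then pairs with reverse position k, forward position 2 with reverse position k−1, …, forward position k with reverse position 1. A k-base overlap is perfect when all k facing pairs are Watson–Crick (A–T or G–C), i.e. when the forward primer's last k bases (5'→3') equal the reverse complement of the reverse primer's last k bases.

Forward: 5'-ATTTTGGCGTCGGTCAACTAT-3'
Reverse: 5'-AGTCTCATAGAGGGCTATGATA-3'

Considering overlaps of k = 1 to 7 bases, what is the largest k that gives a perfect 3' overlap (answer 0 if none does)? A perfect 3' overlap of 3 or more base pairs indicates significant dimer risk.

Longest perfect overlap: 3 complementary base pairs; significant dimer risk (threshold 3).

Last 7 bases (5'→3') — forward …CAACTAT, reverse …TATGATA.
Reverse complement of the reverse primer's last 7 bases: TATCATA; its first k bases are the reverse complement of the reverse primer's last k bases, so a perfect k-base overlap needs the forward primer's last k bases to equal them.
Comparing (forward last k vs required): k=1: T vs T ✓; k=2: AT vs TA ✗; k=3: TAT vs TAT ✓; k=4: CTAT vs TATC ✗; k=5: ACTAT vs TATCA ✗; k=6: AACTAT vs TATCAT ✗; k=7: CAACTAT vs TATCATA ✗.
Perfect overlaps at k = 1, 3; the largest is 3.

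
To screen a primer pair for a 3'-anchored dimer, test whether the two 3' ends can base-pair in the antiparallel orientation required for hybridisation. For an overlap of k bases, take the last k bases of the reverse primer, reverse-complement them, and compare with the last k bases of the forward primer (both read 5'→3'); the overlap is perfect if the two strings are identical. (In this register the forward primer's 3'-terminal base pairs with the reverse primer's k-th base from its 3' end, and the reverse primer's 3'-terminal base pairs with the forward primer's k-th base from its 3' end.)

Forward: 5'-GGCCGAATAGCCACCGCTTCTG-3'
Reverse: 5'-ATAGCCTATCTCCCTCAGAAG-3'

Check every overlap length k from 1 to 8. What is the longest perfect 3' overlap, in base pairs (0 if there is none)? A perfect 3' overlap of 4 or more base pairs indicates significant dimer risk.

Longest perfect overlap: 6 complementary base pairs; significant dimer risk (threshold 4).

Last 8 bases (5'→3') — forward …CGCTTCTG, reverse …CTCAGAAG.
Reverse complement of the reverse primer's last 8 bases: CTTCTGAG; its first k bases are the reverse complement of the reverse primer's last k bases, so a perfect k-base overlap needs the forward primer's last k bases to equal them.
Comparing (forward last k vs required): k=1: G vs C ✗; k=2: TG vs CT ✗; k=3: CTG vs CTT ✗; k=4: TCTG vs CTTC ✗; k=5: TTCTG vs CTTCT ✗; k=6: CTTCTG vs CTTCTG ✓; k=7: GCTTCTG vs CTTCTGA ✗; k=8: CGCTTCTG vs CTTCTGAG ✗.
Only k = 6 is perfect, so the longest perfect 3' overlap is 6.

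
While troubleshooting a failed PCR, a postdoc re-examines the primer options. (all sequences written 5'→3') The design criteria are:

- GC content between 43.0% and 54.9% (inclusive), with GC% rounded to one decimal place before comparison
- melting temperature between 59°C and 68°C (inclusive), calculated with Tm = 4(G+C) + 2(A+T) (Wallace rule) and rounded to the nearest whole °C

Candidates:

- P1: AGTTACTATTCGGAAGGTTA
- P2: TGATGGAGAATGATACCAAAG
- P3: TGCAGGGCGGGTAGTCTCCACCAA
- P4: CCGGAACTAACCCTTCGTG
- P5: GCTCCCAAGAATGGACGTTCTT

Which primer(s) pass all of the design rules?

P1 (20 nt, A=6 T=7 G=5 C=2): GC 7/20 = 35.0%, outside 43.0–54.9% ✗; Tm = 2·13 + 4·7 = 54°C, outside 59–68°C ✗ — fails.
P2 (21 nt, A=9 T=4 G=6 C=2): GC 8/21 = 38.1%, outside 43.0–54.9% ✗; Tm = 2·13 + 4·8 = 58°C, outside 59–68°C ✗ — fails.
P3 (24 nt, A=5 T=4 G=8 C=7): GC 15/24 = 62.5%, outside 43.0–54.9% ✗; Tm = 2·9 + 4·15 = 78°C, outside 59–68°C ✗ — fails.
P4 (19 nt, A=4 T=4 G=4 C=7): GC 11/19 = 57.9%, outside 43.0–54.9% ✗; Tm = 2·8 + 4·11 = 60°C ✓ — fails.
P5 (22 nt, A=5 T=6 G=5 C=6): GC 11/22 = 50.0% ✓; Tm = 2·11 + 4·11 = 66°C ✓ — passes.

P5 only.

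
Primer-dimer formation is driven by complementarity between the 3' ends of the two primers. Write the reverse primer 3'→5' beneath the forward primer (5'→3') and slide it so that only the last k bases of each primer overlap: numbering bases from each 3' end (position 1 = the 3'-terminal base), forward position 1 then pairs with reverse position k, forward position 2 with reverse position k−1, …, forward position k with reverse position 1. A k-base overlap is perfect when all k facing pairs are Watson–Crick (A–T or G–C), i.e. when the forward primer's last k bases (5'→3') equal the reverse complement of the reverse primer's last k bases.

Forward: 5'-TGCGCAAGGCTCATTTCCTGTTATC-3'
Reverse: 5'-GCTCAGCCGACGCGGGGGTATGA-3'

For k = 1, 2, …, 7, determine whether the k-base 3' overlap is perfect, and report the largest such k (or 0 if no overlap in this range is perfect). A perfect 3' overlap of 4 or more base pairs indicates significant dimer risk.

Last 7 bases (5'→3') — forward …TGTTATC, reverse …GGTATGA.
Reverse complement of the reverse primer's last 7 bases: TCATACC; its first k bases are the reverse complement of the reverse primer's last k bases, so a perfect k-base overlap needs the forward primer's last k bases to equal them.
Comparing (forward last k vs required): k=1: C vs T ✗; k=2: TC vs TC ✓; k=3: ATC vs TCA ✗; k=4: TATC vs TCAT ✗; k=5: TTATC vs TCATA ✗; k=6: GTTATC vs TCATAC ✗; k=7: TGTTATC vs TCATACC ✗.
Only k = 2 is perfect, so the longest perfect 3' overlap is 2.

Longest perfect overlap: 2 complementary base pairs; below the dimer-risk threshold (threshold 4).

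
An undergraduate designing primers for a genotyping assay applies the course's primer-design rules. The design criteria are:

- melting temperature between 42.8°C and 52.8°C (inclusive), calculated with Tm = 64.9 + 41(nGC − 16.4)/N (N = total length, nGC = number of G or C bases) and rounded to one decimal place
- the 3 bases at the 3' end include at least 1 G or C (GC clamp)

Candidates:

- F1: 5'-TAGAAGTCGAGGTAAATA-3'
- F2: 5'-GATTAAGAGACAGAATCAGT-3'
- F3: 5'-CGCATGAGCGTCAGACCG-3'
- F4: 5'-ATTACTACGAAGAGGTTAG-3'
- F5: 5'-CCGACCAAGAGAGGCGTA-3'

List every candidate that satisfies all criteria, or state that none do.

F2, F4 and F5.

F1 (18 nt, A=8 T=4 G=5 C=1): Tm = 64.9 + 41·(6 − 16.4)/18 = 41.2°C, outside 42.8–52.8°C ✗; 3' end ATA has 0 G/C, need ≥1 ✗ — fails.
F2 (20 nt, A=9 T=4 G=5 C=2): Tm = 64.9 + 41·(7 − 16.4)/20 = 45.6°C ✓; 3' end AGT has 1 G/C ✓ — passes.
F3 (18 nt, A=4 T=2 G=6 C=6): Tm = 64.9 + 41·(12 − 16.4)/18 = 54.9°C, outside 42.8–52.8°C ✗; 3' end CCG has 3 G/C ✓ — fails.
F4 (19 nt, A=7 T=5 G=5 C=2): Tm = 64.9 + 41·(7 − 16.4)/19 = 44.6°C ✓; 3' end TAG has 1 G/C ✓ — passes.
F5 (18 nt, A=6 T=1 G=6 C=5): Tm = 64.9 + 41·(11 − 16.4)/18 = 52.6°C ✓; 3' end GTA has 1 G/C ✓ — passes.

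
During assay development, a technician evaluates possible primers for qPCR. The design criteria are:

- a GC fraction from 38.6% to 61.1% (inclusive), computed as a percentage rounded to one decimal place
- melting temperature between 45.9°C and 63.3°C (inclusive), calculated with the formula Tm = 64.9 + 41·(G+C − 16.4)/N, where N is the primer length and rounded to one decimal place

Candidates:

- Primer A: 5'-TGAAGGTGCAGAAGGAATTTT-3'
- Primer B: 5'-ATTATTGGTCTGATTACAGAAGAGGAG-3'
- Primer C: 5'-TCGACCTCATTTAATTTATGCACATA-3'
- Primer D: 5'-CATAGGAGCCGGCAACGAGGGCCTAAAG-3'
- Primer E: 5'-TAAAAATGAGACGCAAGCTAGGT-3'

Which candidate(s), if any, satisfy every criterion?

Primer E only.

Primer A (21 nt, A=7 T=6 G=7 C=1): GC 8/21 = 38.1%, outside 38.6–61.1% ✗; Tm = 64.9 + 41·(8 − 16.4)/21 = 48.5°C ✓ — fails.
Primer B (27 nt, A=9 T=8 G=8 C=2): GC 10/27 = 37.0%, outside 38.6–61.1% ✗; Tm = 64.9 + 41·(10 − 16.4)/27 = 55.2°C ✓ — fails.
Primer C (26 nt, A=8 T=10 G=2 C=6): GC 8/26 = 30.8%, outside 38.6–61.1% ✗; Tm = 64.9 + 41·(8 − 16.4)/26 = 51.7°C ✓ — fails.
Primer D (28 nt, A=9 T=2 G=10 C=7): GC 17/28 = 60.7% ✓; Tm = 64.9 + 41·(17 − 16.4)/28 = 65.8°C, outside 45.9–63.3°C ✗ — fails.
Primer E (23 nt, A=10 T=4 G=6 C=3): GC 9/23 = 39.1% ✓; Tm = 64.9 + 41·(9 − 16.4)/23 = 51.7°C ✓ — passes.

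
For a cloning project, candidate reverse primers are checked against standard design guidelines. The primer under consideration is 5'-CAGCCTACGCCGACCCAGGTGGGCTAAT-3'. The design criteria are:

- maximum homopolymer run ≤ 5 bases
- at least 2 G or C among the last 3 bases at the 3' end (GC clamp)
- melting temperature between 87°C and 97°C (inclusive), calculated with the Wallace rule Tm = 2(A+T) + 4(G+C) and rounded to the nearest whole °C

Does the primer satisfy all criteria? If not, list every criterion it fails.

Fails: GC clamp.

Base counts: A=6, T=4, G=8, C=10 (length 28).
homopolymer run: longest run = 3 ✓
GC clamp: 3' end AAT has 0 G/C, need ≥2 ✗
Tm: Tm = 2·10 + 4·18 = 92°C ✓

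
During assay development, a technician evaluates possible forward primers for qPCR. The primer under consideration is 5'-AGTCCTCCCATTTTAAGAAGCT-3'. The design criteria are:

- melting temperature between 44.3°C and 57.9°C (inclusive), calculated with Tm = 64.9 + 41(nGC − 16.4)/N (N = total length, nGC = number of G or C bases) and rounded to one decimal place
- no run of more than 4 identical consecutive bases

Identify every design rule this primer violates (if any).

Base counts: A=6, T=7, G=3, C=6 (length 22).
Tm: Tm = 64.9 + 41·(9 − 16.4)/22 = 51.1°C ✓
homopolymer run: longest run = 4 ✓

Meets all criteria.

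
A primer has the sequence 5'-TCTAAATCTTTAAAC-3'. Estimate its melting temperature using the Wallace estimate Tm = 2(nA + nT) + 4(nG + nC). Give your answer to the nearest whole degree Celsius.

Base counts: A=6, T=6, G=0, C=3 (length 15).
Tm = 2·(6+6) + 4·(0+3) = 2·12 + 4·3 = 24 + 12 = 36°C.

36°C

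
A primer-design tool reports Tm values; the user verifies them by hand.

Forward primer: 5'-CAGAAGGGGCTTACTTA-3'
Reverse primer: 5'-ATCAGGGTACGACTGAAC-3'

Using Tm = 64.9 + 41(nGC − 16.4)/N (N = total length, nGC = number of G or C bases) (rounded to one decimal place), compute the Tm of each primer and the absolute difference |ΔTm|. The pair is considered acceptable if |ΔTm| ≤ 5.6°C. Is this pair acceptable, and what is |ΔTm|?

|ΔTm| = 3.4°C; the pair is acceptable.

Forward: G+C = 8, N = 17 → Tm = 64.9 + 41·(8 − 16.4)/17 = 44.6°C.
Reverse: G+C = 9, N = 18 → Tm = 64.9 + 41·(9 − 16.4)/18 = 48.0°C.
|ΔTm| = |44.6 − 48.0| = 3.4°C, ≤ 5.6°C.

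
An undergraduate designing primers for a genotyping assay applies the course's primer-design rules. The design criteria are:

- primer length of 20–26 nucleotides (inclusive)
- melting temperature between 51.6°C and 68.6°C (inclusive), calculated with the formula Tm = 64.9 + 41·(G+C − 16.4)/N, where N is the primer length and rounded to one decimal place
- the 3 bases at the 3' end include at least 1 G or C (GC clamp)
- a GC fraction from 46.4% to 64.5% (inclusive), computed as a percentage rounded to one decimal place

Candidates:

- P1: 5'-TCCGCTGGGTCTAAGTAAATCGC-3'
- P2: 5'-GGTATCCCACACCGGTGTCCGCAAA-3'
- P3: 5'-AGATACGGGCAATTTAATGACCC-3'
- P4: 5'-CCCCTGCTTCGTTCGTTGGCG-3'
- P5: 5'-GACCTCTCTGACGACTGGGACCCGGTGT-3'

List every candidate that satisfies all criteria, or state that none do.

P1 (23 nt, A=5 T=6 G=6 C=6): length 23 ✓; Tm = 64.9 + 41·(12 − 16.4)/23 = 57.1°C ✓; 3' end CGC has 3 G/C ✓; GC 12/23 = 52.2% ✓ — passes.
P2 (25 nt, A=6 T=4 G=6 C=9): length 25 ✓; Tm = 64.9 + 41·(15 − 16.4)/25 = 62.6°C ✓; 3' end AAA has 0 G/C, need ≥1 ✗; GC 15/25 = 60.0% ✓ — fails.
P3 (23 nt, A=8 T=5 G=5 C=5): length 23 ✓; Tm = 64.9 + 41·(10 − 16.4)/23 = 53.5°C ✓; 3' end CCC has 3 G/C ✓; GC 10/23 = 43.5%, outside 46.4–64.5% ✗ — fails.
P4 (21 nt, A=0 T=7 G=6 C=8): length 21 ✓; Tm = 64.9 + 41·(14 − 16.4)/21 = 60.2°C ✓; 3' end GCG has 3 G/C ✓; GC 14/21 = 66.7%, outside 46.4–64.5% ✗ — fails.
P5 (28 nt, A=4 T=6 G=9 C=9): length 28, outside 20–26 ✗; Tm = 64.9 + 41·(18 − 16.4)/28 = 67.2°C ✓; 3' end TGT has 1 G/C ✓; GC 18/28 = 64.3% ✓ — fails.

P1 only.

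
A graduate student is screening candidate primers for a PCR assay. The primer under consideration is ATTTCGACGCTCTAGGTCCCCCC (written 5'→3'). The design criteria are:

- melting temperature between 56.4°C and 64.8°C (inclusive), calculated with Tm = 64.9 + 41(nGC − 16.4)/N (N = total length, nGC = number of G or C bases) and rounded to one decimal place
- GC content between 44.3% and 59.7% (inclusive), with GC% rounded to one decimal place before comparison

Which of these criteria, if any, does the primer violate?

Base counts: A=3, T=6, G=4, C=10 (length 23).
Tm: Tm = 64.9 + 41·(14 − 16.4)/23 = 60.6°C ✓
GC content: GC 14/23 = 60.9%, outside 44.3–59.7% ✗

Fails: GC content.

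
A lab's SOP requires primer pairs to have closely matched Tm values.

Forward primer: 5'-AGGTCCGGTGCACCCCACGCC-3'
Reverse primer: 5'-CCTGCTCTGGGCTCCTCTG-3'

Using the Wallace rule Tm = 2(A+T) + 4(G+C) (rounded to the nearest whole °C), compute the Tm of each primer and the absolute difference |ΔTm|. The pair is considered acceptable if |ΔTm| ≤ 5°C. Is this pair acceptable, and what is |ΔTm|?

Forward: A=3 T=2 G=6 C=10 → Tm = 2·5 + 4·16 = 74°C.
Reverse: A=0 T=6 G=5 C=8 → Tm = 2·6 + 4·13 = 64°C.
|ΔTm| = |74 − 64| = 10°C, > 5°C.

|ΔTm| = 10°C; the pair is not acceptable.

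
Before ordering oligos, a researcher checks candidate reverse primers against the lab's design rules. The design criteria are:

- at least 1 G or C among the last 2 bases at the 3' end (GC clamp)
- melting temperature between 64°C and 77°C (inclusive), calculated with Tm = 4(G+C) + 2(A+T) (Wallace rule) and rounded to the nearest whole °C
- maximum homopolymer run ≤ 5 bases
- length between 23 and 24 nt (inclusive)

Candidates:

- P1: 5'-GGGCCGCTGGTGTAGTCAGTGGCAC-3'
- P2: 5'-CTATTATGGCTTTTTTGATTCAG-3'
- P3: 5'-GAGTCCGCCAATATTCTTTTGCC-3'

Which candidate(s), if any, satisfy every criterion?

P1 (25 nt, A=3 T=5 G=11 C=6): 3' end AC has 1 G/C ✓; Tm = 2·8 + 4·17 = 84°C, outside 64–77°C ✗; longest run = 3 ✓; length 25, outside 23–24 ✗ — fails.
P2 (23 nt, A=4 T=12 G=4 C=3): 3' end AG has 1 G/C ✓; Tm = 2·16 + 4·7 = 60°C, outside 64–77°C ✗; longest run = 6, exceeds 5 ✗; length 23 ✓ — fails.
P3 (23 nt, A=4 T=8 G=4 C=7): 3' end CC has 2 G/C ✓; Tm = 2·12 + 4·11 = 68°C ✓; longest run = 4 ✓; length 23 ✓ — passes.

P3 only.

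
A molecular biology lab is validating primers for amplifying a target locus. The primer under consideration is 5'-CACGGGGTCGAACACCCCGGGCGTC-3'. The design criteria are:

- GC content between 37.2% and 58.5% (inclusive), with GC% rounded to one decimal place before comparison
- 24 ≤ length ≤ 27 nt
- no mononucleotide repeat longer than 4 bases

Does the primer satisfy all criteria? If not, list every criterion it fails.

Base counts: A=4, T=2, G=9, C=10 (length 25).
GC content: GC 19/25 = 76.0%, outside 37.2–58.5% ✗
length: length 25 ✓
homopolymer run: longest run = 4 ✓

Fails: GC content.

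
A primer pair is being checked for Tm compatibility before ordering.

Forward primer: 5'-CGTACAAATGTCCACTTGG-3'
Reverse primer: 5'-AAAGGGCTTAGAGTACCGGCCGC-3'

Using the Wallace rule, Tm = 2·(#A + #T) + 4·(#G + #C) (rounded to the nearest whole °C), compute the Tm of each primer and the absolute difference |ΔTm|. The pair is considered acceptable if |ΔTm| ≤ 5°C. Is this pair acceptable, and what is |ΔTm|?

Forward: A=5 T=5 G=4 C=5 → Tm = 2·10 + 4·9 = 56°C.
Reverse: A=6 T=3 G=8 C=6 → Tm = 2·9 + 4·14 = 74°C.
|ΔTm| = |56 − 74| = 18°C, > 5°C.

|ΔTm| = 18°C; the pair is not acceptable.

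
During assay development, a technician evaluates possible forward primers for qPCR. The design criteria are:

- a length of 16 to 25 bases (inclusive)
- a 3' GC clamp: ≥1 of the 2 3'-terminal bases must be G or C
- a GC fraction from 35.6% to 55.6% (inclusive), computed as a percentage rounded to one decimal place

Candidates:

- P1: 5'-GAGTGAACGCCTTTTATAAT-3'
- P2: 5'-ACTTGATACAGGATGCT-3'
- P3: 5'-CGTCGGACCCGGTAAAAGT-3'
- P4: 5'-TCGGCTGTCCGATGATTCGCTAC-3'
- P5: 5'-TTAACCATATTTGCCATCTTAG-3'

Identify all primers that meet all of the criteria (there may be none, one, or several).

P1 (20 nt, A=6 T=7 G=4 C=3): length 20 ✓; 3' end AT has 0 G/C, need ≥1 ✗; GC 7/20 = 35.0%, outside 35.6–55.6% ✗ — fails.
P2 (17 nt, A=5 T=5 G=4 C=3): length 17 ✓; 3' end CT has 1 G/C ✓; GC 7/17 = 41.2% ✓ — passes.
P3 (19 nt, A=5 T=3 G=6 C=5): length 19 ✓; 3' end GT has 1 G/C ✓; GC 11/19 = 57.9%, outside 35.6–55.6% ✗ — fails.
P4 (23 nt, A=3 T=7 G=6 C=7): length 23 ✓; 3' end AC has 1 G/C ✓; GC 13/23 = 56.5%, outside 35.6–55.6% ✗ — fails.
P5 (22 nt, A=6 T=9 G=2 C=5): length 22 ✓; 3' end AG has 1 G/C ✓; GC 7/22 = 31.8%, outside 35.6–55.6% ✗ — fails.

P2 only.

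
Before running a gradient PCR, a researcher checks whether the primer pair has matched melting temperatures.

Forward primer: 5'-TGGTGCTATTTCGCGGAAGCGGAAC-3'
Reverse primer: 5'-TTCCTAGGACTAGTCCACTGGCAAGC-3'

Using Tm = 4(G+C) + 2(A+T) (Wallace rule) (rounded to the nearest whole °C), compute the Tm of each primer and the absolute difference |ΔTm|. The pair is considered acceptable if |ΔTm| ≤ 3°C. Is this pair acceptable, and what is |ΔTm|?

Forward: A=5 T=6 G=9 C=5 → Tm = 2·11 + 4·14 = 78°C.
Reverse: A=6 T=6 G=6 C=8 → Tm = 2·12 + 4·14 = 80°C.
|ΔTm| = |78 − 80| = 2°C, ≤ 3°C.

|ΔTm| = 2°C; the pair is acceptable.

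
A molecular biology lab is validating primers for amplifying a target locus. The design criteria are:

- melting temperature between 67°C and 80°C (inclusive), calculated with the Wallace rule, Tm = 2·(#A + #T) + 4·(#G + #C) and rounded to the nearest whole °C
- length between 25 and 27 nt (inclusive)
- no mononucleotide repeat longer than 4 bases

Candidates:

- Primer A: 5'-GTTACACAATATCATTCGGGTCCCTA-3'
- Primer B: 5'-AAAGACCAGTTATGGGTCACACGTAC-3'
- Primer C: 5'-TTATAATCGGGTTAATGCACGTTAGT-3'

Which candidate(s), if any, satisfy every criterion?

Primer A, Primer B and Primer C.

Primer A (26 nt, A=7 T=8 G=4 C=7): Tm = 2·15 + 4·11 = 74°C ✓; length 26 ✓; longest run = 3 ✓ — passes.
Primer B (26 nt, A=9 T=5 G=6 C=6): Tm = 2·14 + 4·12 = 76°C ✓; length 26 ✓; longest run = 3 ✓ — passes.
Primer C (26 nt, A=7 T=10 G=6 C=3): Tm = 2·17 + 4·9 = 70°C ✓; length 26 ✓; longest run = 3 ✓ — passes.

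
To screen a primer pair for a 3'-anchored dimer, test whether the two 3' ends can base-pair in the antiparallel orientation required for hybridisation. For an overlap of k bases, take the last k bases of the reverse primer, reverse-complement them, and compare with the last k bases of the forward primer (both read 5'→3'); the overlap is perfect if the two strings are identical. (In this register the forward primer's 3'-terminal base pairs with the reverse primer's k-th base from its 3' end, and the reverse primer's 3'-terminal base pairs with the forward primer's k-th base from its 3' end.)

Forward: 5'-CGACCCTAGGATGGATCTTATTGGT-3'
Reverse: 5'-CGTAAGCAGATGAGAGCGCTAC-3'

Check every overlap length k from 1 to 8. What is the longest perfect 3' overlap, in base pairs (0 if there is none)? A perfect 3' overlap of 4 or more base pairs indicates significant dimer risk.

Last 8 bases (5'→3') — forward …TTATTGGT, reverse …AGCGCTAC.
Reverse complement of the reverse primer's last 8 bases: GTAGCGCT; its first k bases are the reverse complement of the reverse primer's last k bases, so a perfect k-base overlap needs the forward primer's last k bases to equal them.
Comparing (forward last k vs required): k=1: T vs G ✗; k=2: GT vs GT ✓; k=3: GGT vs GTA ✗; k=4: TGGT vs GTAG ✗; k=5: TTGGT vs GTAGC ✗; k=6: ATTGGT vs GTAGCG ✗; k=7: TATTGGT vs GTAGCGC ✗; k=8: TTATTGGT vs GTAGCGCT ✗.
Only k = 2 is perfect, so the longest perfect 3' overlap is 2.

Longest perfect overlap: 2 complementary base pairs; below the dimer-risk threshold (threshold 4).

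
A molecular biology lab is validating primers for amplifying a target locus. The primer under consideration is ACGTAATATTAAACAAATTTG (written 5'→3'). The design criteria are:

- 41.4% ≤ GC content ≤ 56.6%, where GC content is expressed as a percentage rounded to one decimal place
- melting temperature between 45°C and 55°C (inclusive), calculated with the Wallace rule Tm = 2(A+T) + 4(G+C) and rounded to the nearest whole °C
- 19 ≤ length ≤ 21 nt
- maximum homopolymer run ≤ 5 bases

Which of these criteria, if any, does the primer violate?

Base counts: A=10, T=7, G=2, C=2 (length 21).
GC content: GC 4/21 = 19.0%, outside 41.4–56.6% ✗
Tm: Tm = 2·17 + 4·4 = 50°C ✓
length: length 21 ✓
homopolymer run: longest run = 3 ✓

Fails: GC content.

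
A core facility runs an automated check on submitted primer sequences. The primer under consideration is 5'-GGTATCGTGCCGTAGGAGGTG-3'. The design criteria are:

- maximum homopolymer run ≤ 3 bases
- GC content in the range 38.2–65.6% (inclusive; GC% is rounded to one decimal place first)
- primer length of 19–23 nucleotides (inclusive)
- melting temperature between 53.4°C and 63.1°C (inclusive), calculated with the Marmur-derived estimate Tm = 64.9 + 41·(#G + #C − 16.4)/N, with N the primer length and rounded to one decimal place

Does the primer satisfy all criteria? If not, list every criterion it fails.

Base counts: A=3, T=5, G=10, C=3 (length 21).
homopolymer run: longest run = 2 ✓
GC content: GC 13/21 = 61.9% ✓
length: length 21 ✓
Tm: Tm = 64.9 + 41·(13 − 16.4)/21 = 58.3°C ✓

Meets all criteria.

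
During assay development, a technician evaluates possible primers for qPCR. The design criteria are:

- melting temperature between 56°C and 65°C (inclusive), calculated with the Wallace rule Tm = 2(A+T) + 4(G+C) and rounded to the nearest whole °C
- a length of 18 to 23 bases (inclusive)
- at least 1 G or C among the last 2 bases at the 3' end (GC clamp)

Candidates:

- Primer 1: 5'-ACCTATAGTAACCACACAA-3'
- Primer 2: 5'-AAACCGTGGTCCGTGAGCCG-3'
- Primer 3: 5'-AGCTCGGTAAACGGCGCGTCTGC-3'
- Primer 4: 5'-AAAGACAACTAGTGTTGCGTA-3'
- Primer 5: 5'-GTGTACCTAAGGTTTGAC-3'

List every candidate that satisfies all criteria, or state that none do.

Primer 1 (19 nt, A=9 T=3 G=1 C=6): Tm = 2·12 + 4·7 = 52°C, outside 56–65°C ✗; length 19 ✓; 3' end AA has 0 G/C, need ≥1 ✗ — fails.
Primer 2 (20 nt, A=4 T=3 G=7 C=6): Tm = 2·7 + 4·13 = 66°C, outside 56–65°C ✗; length 20 ✓; 3' end CG has 2 G/C ✓ — fails.
Primer 3 (23 nt, A=4 T=4 G=8 C=7): Tm = 2·8 + 4·15 = 76°C, outside 56–65°C ✗; length 23 ✓; 3' end GC has 2 G/C ✓ — fails.
Primer 4 (21 nt, A=8 T=5 G=5 C=3): Tm = 2·13 + 4·8 = 58°C ✓; length 21 ✓; 3' end TA has 0 G/C, need ≥1 ✗ — fails.
Primer 5 (18 nt, A=4 T=6 G=5 C=3): Tm = 2·10 + 4·8 = 52°C, outside 56–65°C ✗; length 18 ✓; 3' end AC has 1 G/C ✓ — fails.

None of the candidates satisfy all criteria.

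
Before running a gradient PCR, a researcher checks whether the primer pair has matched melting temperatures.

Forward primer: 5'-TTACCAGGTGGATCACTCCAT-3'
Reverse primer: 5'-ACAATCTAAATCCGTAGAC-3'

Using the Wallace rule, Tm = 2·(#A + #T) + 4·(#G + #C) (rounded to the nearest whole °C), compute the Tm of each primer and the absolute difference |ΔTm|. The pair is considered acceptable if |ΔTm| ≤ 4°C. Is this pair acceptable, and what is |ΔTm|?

|ΔTm| = 10°C; the pair is not acceptable.

Forward: A=5 T=6 G=4 C=6 → Tm = 2·11 + 4·10 = 62°C.
Reverse: A=8 T=4 G=2 C=5 → Tm = 2·12 + 4·7 = 52°C.
|ΔTm| = |62 − 52| = 10°C, > 4°C.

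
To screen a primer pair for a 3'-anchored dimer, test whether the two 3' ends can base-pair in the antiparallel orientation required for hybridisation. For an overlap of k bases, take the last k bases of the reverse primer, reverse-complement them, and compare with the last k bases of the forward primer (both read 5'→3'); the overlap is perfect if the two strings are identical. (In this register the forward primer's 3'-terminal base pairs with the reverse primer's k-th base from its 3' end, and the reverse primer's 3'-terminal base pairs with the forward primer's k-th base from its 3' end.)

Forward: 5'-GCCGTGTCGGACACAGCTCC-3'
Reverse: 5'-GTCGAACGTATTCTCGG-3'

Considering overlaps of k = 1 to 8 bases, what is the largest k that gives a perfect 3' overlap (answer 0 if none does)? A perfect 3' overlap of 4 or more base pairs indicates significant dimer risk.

Last 8 bases (5'→3') — forward …ACAGCTCC, reverse …ATTCTCGG.
Reverse complement of the reverse primer's last 8 bases: CCGAGAAT; its first k bases are the reverse complement of the reverse primer's last k bases, so a perfect k-base overlap needs the forward primer's last k bases to equal them.
Comparing (forward last k vs required): k=1: C vs C ✓; k=2: CC vs CC ✓; k=3: TCC vs CCG ✗; k=4: CTCC vs CCGA ✗; k=5: GCTCC vs CCGAG ✗; k=6: AGCTCC vs CCGAGA ✗; k=7: CAGCTCC vs CCGAGAA ✗; k=8: ACAGCTCC vs CCGAGAAT ✗.
Perfect overlaps at k = 1, 2; the largest is 2.

Longest perfect overlap: 2 complementary base pairs; below the dimer-risk threshold (threshold 4).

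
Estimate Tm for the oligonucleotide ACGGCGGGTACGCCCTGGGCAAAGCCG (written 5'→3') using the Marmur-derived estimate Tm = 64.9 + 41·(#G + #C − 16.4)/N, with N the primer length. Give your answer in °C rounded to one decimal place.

Base counts: A=5, T=2, G=11, C=9; G+C = 20, N = 27.
Tm = 64.9 + 41·(20 − 16.4)/27 = 64.9 + 147.60/27 = 70.4°C.

70.4°C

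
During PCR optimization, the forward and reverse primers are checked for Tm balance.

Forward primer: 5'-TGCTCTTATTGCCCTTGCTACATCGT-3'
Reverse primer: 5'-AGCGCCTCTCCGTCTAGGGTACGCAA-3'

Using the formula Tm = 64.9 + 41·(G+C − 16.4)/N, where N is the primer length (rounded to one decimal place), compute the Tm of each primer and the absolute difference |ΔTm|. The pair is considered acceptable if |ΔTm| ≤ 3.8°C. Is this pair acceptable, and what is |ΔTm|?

Forward: G+C = 12, N = 26 → Tm = 64.9 + 41·(12 − 16.4)/26 = 58.0°C.
Reverse: G+C = 16, N = 26 → Tm = 64.9 + 41·(16 − 16.4)/26 = 64.3°C.
|ΔTm| = |58.0 − 64.3| = 6.3°C, > 3.8°C.

|ΔTm| = 6.3°C; the pair is not acceptable.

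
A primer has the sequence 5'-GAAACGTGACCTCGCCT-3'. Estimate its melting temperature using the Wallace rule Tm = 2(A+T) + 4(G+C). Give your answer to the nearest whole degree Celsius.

54°C

Base counts: A=4, T=3, G=4, C=6 (length 17).
Tm = 2·(4+3) + 4·(4+6) = 2·7 + 4·10 = 14 + 40 = 54°C.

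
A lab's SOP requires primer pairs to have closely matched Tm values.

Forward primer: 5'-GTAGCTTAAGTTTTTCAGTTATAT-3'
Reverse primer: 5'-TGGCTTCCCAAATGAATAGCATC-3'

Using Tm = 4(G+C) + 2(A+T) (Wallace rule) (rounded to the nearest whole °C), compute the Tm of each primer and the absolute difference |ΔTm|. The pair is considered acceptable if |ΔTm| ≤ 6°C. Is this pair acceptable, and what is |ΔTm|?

Forward: A=6 T=12 G=4 C=2 → Tm = 2·18 + 4·6 = 60°C.
Reverse: A=7 T=6 G=4 C=6 → Tm = 2·13 + 4·10 = 66°C.
|ΔTm| = |60 − 66| = 6°C, ≤ 6°C.

|ΔTm| = 6°C; the pair is acceptable.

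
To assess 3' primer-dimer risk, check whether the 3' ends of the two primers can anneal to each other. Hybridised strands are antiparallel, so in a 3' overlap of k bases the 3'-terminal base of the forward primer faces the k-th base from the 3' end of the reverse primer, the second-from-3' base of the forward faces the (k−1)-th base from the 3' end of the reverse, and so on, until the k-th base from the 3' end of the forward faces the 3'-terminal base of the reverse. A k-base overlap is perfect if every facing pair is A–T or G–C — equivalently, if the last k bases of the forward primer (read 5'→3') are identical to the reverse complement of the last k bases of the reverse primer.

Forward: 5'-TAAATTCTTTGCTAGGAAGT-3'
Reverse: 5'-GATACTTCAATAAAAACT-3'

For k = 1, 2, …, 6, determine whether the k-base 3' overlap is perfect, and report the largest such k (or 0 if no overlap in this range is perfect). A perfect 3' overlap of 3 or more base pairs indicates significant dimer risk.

Last 6 bases (5'→3') — forward …GGAAGT, reverse …AAAACT.
Reverse complement of the reverse primer's last 6 bases: AGTTTT; its first k bases are the reverse complement of the reverse primer's last k bases, so a perfect k-base overlap needs the forward primer's last k bases to equal them.
Comparing (forward last k vs required): k=1: T vs A ✗; k=2: GT vs AG ✗; k=3: AGT vs AGT ✓; k=4: AAGT vs AGTT ✗; k=5: GAAGT vs AGTTT ✗; k=6: GGAAGT vs AGTTTT ✗.
Only k = 3 is perfect, so the longest perfect 3' overlap is 3.

Longest perfect overlap: 3 complementary base pairs; significant dimer risk (threshold 3).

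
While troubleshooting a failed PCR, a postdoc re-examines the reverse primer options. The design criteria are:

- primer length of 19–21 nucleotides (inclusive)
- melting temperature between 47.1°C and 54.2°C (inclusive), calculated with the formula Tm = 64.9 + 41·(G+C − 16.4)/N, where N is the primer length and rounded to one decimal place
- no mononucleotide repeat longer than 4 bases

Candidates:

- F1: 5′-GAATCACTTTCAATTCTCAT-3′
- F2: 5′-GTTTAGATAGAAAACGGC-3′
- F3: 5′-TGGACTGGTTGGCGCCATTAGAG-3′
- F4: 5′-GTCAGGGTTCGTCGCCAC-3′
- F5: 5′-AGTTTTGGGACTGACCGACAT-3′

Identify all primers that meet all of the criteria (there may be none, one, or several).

F1 (20 nt, A=6 T=8 G=1 C=5): length 20 ✓; Tm = 64.9 + 41·(6 − 16.4)/20 = 43.6°C, outside 47.1–54.2°C ✗; longest run = 3 ✓ — fails.
F2 (18 nt, A=7 T=4 G=5 C=2): length 18, outside 19–21 ✗; Tm = 64.9 + 41·(7 − 16.4)/18 = 43.5°C, outside 47.1–54.2°C ✗; longest run = 4 ✓ — fails.
F3 (23 nt, A=4 T=6 G=9 C=4): length 23, outside 19–21 ✗; Tm = 64.9 + 41·(13 − 16.4)/23 = 58.8°C, outside 47.1–54.2°C ✗; longest run = 2 ✓ — fails.
F4 (18 nt, A=2 T=4 G=6 C=6): length 18, outside 19–21 ✗; Tm = 64.9 + 41·(12 − 16.4)/18 = 54.9°C, outside 47.1–54.2°C ✗; longest run = 3 ✓ — fails.
F5 (21 nt, A=5 T=6 G=6 C=4): length 21 ✓; Tm = 64.9 + 41·(10 − 16.4)/21 = 52.4°C ✓; longest run = 4 ✓ — passes.

F5 only.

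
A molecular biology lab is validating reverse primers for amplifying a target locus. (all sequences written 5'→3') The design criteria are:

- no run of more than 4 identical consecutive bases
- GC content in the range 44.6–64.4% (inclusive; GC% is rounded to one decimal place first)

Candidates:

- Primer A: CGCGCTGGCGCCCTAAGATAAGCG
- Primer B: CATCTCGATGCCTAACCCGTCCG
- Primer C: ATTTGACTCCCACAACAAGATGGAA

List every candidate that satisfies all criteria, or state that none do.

Primer B only.

Primer A (24 nt, A=5 T=3 G=8 C=8): longest run = 3 ✓; GC 16/24 = 66.7%, outside 44.6–64.4% ✗ — fails.
Primer B (23 nt, A=4 T=5 G=4 C=10): longest run = 3 ✓; GC 14/23 = 60.9% ✓ — passes.
Primer C (25 nt, A=10 T=5 G=4 C=6): longest run = 3 ✓; GC 10/25 = 40.0%, outside 44.6–64.4% ✗ — fails.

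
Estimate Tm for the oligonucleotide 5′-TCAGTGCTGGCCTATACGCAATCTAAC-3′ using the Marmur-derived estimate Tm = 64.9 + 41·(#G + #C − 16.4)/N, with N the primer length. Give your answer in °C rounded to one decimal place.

59.7°C

Base counts: A=7, T=7, G=5, C=8; G+C = 13, N = 27.
Tm = 64.9 + 41·(13 − 16.4)/27 = 64.9 + -139.40/27 = 59.7°C.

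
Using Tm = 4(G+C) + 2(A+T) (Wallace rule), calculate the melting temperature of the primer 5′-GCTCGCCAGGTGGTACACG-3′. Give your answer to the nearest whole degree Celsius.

64°C

Base counts: A=3, T=3, G=7, C=6 (length 19).
Tm = 2·(3+3) + 4·(7+6) = 2·6 + 4·13 = 12 + 52 = 64°C.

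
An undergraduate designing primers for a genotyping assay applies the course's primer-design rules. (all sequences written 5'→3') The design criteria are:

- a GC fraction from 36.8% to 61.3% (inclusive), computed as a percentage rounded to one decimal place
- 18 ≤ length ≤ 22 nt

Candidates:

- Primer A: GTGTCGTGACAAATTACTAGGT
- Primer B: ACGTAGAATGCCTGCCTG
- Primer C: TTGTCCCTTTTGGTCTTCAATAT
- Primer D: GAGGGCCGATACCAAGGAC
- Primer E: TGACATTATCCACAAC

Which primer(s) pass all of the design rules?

Primer A (22 nt, A=6 T=7 G=6 C=3): GC 9/22 = 40.9% ✓; length 22 ✓ — passes.
Primer B (18 nt, A=4 T=4 G=5 C=5): GC 10/18 = 55.6% ✓; length 18 ✓ — passes.
Primer C (23 nt, A=3 T=12 G=3 C=5): GC 8/23 = 34.8%, outside 36.8–61.3% ✗; length 23, outside 18–22 ✗ — fails.
Primer D (19 nt, A=6 T=1 G=7 C=5): GC 12/19 = 63.2%, outside 36.8–61.3% ✗; length 19 ✓ — fails.
Primer E (16 nt, A=6 T=4 G=1 C=5): GC 6/16 = 37.5% ✓; length 16, outside 18–22 ✗ — fails.

Primer A and Primer B.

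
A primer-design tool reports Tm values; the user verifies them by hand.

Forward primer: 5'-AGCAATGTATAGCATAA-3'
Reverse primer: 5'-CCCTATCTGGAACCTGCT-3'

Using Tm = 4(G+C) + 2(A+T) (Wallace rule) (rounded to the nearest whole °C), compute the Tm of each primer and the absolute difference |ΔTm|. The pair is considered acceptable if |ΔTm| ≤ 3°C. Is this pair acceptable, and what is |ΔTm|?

|ΔTm| = 12°C; the pair is not acceptable.

Forward: A=8 T=4 G=3 C=2 → Tm = 2·12 + 4·5 = 44°C.
Reverse: A=3 T=5 G=3 C=7 → Tm = 2·8 + 4·10 = 56°C.
|ΔTm| = |44 − 56| = 12°C, > 3°C.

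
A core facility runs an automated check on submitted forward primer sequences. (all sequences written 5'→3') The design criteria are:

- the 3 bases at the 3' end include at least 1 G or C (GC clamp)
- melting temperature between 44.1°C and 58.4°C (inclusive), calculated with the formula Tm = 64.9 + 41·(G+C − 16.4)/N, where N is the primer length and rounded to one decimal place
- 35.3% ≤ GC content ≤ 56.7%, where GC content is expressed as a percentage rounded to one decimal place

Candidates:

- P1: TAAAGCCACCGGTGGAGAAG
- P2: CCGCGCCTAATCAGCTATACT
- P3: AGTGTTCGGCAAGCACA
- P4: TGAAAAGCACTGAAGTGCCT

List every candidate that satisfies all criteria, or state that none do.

P1, P2, P3 and P4.

P1 (20 nt, A=7 T=2 G=7 C=4): 3' end AAG has 1 G/C ✓; Tm = 64.9 + 41·(11 − 16.4)/20 = 53.8°C ✓; GC 11/20 = 55.0% ✓ — passes.
P2 (21 nt, A=5 T=5 G=3 C=8): 3' end ACT has 1 G/C ✓; Tm = 64.9 + 41·(11 − 16.4)/21 = 54.4°C ✓; GC 11/21 = 52.4% ✓ — passes.
P3 (17 nt, A=5 T=3 G=5 C=4): 3' end ACA has 1 G/C ✓; Tm = 64.9 + 41·(9 − 16.4)/17 = 47.1°C ✓; GC 9/17 = 52.9% ✓ — passes.
P4 (20 nt, A=7 T=4 G=5 C=4): 3' end CCT has 2 G/C ✓; Tm = 64.9 + 41·(9 − 16.4)/20 = 49.7°C ✓; GC 9/20 = 45.0% ✓ — passes.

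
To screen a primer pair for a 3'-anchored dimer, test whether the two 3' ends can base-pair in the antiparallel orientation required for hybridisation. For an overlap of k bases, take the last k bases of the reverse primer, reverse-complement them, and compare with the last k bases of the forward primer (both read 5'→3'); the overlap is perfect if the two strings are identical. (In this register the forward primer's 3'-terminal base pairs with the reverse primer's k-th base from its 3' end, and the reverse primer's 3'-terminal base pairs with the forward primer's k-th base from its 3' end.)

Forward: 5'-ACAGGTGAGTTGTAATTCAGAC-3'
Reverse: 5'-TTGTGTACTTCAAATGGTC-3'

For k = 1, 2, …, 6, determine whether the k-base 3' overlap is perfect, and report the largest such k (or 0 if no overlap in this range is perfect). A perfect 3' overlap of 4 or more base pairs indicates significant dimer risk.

Last 6 bases (5'→3') — forward …TCAGAC, reverse …ATGGTC.
Reverse complement of the reverse primer's last 6 bases: GACCAT; its first k bases are the reverse complement of the reverse primer's last k bases, so a perfect k-base overlap needs the forward primer's last k bases to equal them.
Comparing (forward last k vs required): k=1: C vs G ✗; k=2: AC vs GA ✗; k=3: GAC vs GAC ✓; k=4: AGAC vs GACC ✗; k=5: CAGAC vs GACCA ✗; k=6: TCAGAC vs GACCAT ✗.
Only k = 3 is perfect, so the longest perfect 3' overlap is 3.

Longest perfect overlap: 3 complementary base pairs; below the dimer-risk threshold (threshold 4).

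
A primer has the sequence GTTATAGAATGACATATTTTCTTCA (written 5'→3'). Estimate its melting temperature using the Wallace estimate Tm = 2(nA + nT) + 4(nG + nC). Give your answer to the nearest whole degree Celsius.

62°C

Base counts: A=8, T=11, G=3, C=3 (length 25).
Tm = 2·(8+11) + 4·(3+3) = 2·19 + 4·6 = 38 + 24 = 62°C.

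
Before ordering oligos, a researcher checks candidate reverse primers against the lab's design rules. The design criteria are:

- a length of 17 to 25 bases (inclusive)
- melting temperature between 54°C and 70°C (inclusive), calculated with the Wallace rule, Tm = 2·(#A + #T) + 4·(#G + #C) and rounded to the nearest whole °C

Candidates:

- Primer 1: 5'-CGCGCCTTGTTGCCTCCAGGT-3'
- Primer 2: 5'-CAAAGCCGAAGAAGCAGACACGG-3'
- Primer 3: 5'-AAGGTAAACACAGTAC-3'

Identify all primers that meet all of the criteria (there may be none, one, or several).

Primer 1 only.

Primer 1 (21 nt, A=1 T=6 G=6 C=8): length 21 ✓; Tm = 2·7 + 4·14 = 70°C ✓ — passes.
Primer 2 (23 nt, A=10 T=0 G=7 C=6): length 23 ✓; Tm = 2·10 + 4·13 = 72°C, outside 54–70°C ✗ — fails.
Primer 3 (16 nt, A=8 T=2 G=3 C=3): length 16, outside 17–25 ✗; Tm = 2·10 + 4·6 = 44°C, outside 54–70°C ✗ — fails.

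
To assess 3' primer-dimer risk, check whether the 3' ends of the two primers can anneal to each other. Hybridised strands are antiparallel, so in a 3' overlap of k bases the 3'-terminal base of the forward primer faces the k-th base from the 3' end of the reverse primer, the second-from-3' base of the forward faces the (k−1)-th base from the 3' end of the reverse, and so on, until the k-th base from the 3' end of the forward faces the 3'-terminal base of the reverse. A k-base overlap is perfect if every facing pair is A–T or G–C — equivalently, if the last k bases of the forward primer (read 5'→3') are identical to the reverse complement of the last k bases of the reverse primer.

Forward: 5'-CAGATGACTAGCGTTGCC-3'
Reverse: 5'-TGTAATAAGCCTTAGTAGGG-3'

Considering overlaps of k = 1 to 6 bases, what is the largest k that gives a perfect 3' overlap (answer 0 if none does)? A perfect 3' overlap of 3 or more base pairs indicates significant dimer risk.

Longest perfect overlap: 2 complementary base pairs; below the dimer-risk threshold (threshold 3).

Last 6 bases (5'→3') — forward …GTTGCC, reverse …GTAGGG.
Reverse complement of the reverse primer's last 6 bases: CCCTAC; its first k bases are the reverse complement of the reverse primer's last k bases, so a perfect k-base overlap needs the forward primer's last k bases to equal them.
Comparing (forward last k vs required): k=1: C vs C ✓; k=2: CC vs CC ✓; k=3: GCC vs CCC ✗; k=4: TGCC vs CCCT ✗; k=5: TTGCC vs CCCTA ✗; k=6: GTTGCC vs CCCTAC ✗.
Perfect overlaps at k = 1, 2; the largest is 2.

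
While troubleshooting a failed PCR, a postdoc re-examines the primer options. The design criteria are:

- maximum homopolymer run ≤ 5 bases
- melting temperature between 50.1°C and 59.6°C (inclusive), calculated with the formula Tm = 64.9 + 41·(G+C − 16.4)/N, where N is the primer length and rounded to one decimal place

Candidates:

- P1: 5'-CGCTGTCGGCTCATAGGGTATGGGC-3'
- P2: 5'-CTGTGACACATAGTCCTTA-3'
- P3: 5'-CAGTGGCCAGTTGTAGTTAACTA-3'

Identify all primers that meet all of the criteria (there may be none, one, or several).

P3 only.

P1 (25 nt, A=3 T=6 G=10 C=6): longest run = 3 ✓; Tm = 64.9 + 41·(16 − 16.4)/25 = 64.2°C, outside 50.1–59.6°C ✗ — fails.
P2 (19 nt, A=5 T=6 G=3 C=5): longest run = 2 ✓; Tm = 64.9 + 41·(8 − 16.4)/19 = 46.8°C, outside 50.1–59.6°C ✗ — fails.
P3 (23 nt, A=6 T=7 G=6 C=4): longest run = 2 ✓; Tm = 64.9 + 41·(10 − 16.4)/23 = 53.5°C ✓ — passes.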